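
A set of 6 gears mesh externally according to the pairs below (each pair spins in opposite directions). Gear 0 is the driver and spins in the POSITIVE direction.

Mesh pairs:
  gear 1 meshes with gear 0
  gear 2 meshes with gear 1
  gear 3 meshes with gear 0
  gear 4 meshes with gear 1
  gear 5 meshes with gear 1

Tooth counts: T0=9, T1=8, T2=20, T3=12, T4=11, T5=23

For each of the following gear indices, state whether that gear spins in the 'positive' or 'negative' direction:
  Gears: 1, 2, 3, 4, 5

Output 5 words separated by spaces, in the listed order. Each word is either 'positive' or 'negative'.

Answer: negative positive negative positive positive

Derivation:
Gear 0 (driver): positive (depth 0)
  gear 1: meshes with gear 0 -> depth 1 -> negative (opposite of gear 0)
  gear 2: meshes with gear 1 -> depth 2 -> positive (opposite of gear 1)
  gear 3: meshes with gear 0 -> depth 1 -> negative (opposite of gear 0)
  gear 4: meshes with gear 1 -> depth 2 -> positive (opposite of gear 1)
  gear 5: meshes with gear 1 -> depth 2 -> positive (opposite of gear 1)
Queried indices 1, 2, 3, 4, 5 -> negative, positive, negative, positive, positive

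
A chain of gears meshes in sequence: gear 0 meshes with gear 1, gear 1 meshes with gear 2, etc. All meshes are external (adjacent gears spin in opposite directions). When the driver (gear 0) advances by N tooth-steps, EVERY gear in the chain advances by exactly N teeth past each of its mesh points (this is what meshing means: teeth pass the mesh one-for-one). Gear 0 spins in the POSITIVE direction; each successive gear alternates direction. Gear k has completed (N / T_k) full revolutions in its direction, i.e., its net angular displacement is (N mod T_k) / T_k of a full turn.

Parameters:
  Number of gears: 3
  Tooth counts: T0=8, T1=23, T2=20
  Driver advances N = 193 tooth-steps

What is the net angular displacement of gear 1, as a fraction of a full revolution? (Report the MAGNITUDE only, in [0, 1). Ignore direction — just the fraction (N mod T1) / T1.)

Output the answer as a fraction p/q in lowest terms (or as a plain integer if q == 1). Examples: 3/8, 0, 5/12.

Chain of 3 gears, tooth counts: [8, 23, 20]
  gear 0: T0=8, direction=positive, advance = 193 mod 8 = 1 teeth = 1/8 turn
  gear 1: T1=23, direction=negative, advance = 193 mod 23 = 9 teeth = 9/23 turn
  gear 2: T2=20, direction=positive, advance = 193 mod 20 = 13 teeth = 13/20 turn
Gear 1: 193 mod 23 = 9
Fraction = 9 / 23 = 9/23 (gcd(9,23)=1) = 9/23

Answer: 9/23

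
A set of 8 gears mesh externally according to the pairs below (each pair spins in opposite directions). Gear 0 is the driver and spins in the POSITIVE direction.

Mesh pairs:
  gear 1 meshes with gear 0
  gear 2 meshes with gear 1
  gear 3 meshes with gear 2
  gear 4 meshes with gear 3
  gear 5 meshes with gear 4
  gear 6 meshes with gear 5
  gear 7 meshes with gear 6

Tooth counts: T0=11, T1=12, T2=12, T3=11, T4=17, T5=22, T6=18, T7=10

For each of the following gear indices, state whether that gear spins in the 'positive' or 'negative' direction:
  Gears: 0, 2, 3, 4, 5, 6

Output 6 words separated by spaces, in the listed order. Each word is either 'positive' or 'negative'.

Answer: positive positive negative positive negative positive

Derivation:
Gear 0 (driver): positive (depth 0)
  gear 1: meshes with gear 0 -> depth 1 -> negative (opposite of gear 0)
  gear 2: meshes with gear 1 -> depth 2 -> positive (opposite of gear 1)
  gear 3: meshes with gear 2 -> depth 3 -> negative (opposite of gear 2)
  gear 4: meshes with gear 3 -> depth 4 -> positive (opposite of gear 3)
  gear 5: meshes with gear 4 -> depth 5 -> negative (opposite of gear 4)
  gear 6: meshes with gear 5 -> depth 6 -> positive (opposite of gear 5)
  gear 7: meshes with gear 6 -> depth 7 -> negative (opposite of gear 6)
Queried indices 0, 2, 3, 4, 5, 6 -> positive, positive, negative, positive, negative, positive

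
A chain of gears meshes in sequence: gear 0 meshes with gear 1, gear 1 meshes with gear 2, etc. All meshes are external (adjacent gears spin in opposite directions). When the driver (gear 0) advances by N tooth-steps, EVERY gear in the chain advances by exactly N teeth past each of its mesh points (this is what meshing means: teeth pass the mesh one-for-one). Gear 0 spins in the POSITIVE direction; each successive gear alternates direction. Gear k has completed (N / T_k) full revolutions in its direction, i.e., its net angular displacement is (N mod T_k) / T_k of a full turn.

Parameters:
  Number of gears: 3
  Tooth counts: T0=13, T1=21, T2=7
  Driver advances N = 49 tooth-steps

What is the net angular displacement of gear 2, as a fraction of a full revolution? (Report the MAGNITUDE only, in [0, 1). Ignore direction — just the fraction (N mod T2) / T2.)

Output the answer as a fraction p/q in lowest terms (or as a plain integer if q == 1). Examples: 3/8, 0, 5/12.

Answer: 0

Derivation:
Chain of 3 gears, tooth counts: [13, 21, 7]
  gear 0: T0=13, direction=positive, advance = 49 mod 13 = 10 teeth = 10/13 turn
  gear 1: T1=21, direction=negative, advance = 49 mod 21 = 7 teeth = 7/21 turn
  gear 2: T2=7, direction=positive, advance = 49 mod 7 = 0 teeth = 0/7 turn
Gear 2: 49 mod 7 = 0
Fraction = 0 / 7 = 0/1 (gcd(0,7)=7) = 0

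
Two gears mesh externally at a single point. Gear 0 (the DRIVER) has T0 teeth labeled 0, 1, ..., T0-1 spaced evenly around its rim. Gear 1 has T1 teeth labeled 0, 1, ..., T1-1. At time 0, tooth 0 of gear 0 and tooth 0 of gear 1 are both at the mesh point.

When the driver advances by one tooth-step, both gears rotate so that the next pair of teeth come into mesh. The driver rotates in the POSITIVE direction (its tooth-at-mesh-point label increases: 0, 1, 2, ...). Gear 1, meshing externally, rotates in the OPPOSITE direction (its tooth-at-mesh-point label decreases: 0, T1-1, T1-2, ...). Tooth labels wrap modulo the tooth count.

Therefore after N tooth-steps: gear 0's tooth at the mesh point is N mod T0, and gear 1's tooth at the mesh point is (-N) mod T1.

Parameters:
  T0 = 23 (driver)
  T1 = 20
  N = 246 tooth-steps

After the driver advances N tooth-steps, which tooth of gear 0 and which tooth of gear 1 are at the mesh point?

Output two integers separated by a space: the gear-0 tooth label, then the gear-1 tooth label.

Gear 0 (driver, T0=23): tooth at mesh = N mod T0
  246 = 10 * 23 + 16, so 246 mod 23 = 16
  gear 0 tooth = 16
Gear 1 (driven, T1=20): tooth at mesh = (-N) mod T1
  246 = 12 * 20 + 6, so 246 mod 20 = 6
  (-246) mod 20 = (-6) mod 20 = 20 - 6 = 14
Mesh after 246 steps: gear-0 tooth 16 meets gear-1 tooth 14

Answer: 16 14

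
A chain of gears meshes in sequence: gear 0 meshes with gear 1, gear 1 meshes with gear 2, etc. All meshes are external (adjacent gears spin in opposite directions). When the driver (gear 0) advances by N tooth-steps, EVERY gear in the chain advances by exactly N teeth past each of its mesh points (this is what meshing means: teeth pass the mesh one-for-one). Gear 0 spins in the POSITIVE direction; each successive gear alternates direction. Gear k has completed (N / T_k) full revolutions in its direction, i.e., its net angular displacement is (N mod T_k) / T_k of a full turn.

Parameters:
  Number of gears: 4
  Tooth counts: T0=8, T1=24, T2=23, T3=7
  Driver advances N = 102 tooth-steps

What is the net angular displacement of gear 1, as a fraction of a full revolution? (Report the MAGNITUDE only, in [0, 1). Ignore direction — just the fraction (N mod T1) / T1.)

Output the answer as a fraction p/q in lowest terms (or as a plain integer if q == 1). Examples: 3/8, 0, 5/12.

Answer: 1/4

Derivation:
Chain of 4 gears, tooth counts: [8, 24, 23, 7]
  gear 0: T0=8, direction=positive, advance = 102 mod 8 = 6 teeth = 6/8 turn
  gear 1: T1=24, direction=negative, advance = 102 mod 24 = 6 teeth = 6/24 turn
  gear 2: T2=23, direction=positive, advance = 102 mod 23 = 10 teeth = 10/23 turn
  gear 3: T3=7, direction=negative, advance = 102 mod 7 = 4 teeth = 4/7 turn
Gear 1: 102 mod 24 = 6
Fraction = 6 / 24 = 1/4 (gcd(6,24)=6) = 1/4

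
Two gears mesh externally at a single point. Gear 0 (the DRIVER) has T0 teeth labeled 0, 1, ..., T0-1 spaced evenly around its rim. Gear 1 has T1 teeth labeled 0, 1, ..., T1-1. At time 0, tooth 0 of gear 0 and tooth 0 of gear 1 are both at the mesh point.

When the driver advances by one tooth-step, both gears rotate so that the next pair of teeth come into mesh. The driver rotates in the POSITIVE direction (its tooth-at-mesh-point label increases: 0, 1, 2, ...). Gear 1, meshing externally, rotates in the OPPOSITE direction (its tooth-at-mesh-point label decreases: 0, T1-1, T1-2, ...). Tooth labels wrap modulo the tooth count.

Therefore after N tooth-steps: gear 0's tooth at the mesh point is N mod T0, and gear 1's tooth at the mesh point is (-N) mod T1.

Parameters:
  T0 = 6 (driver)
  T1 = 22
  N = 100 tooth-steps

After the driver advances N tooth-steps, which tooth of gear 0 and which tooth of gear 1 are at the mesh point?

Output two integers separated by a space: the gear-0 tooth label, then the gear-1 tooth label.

Answer: 4 10

Derivation:
Gear 0 (driver, T0=6): tooth at mesh = N mod T0
  100 = 16 * 6 + 4, so 100 mod 6 = 4
  gear 0 tooth = 4
Gear 1 (driven, T1=22): tooth at mesh = (-N) mod T1
  100 = 4 * 22 + 12, so 100 mod 22 = 12
  (-100) mod 22 = (-12) mod 22 = 22 - 12 = 10
Mesh after 100 steps: gear-0 tooth 4 meets gear-1 tooth 10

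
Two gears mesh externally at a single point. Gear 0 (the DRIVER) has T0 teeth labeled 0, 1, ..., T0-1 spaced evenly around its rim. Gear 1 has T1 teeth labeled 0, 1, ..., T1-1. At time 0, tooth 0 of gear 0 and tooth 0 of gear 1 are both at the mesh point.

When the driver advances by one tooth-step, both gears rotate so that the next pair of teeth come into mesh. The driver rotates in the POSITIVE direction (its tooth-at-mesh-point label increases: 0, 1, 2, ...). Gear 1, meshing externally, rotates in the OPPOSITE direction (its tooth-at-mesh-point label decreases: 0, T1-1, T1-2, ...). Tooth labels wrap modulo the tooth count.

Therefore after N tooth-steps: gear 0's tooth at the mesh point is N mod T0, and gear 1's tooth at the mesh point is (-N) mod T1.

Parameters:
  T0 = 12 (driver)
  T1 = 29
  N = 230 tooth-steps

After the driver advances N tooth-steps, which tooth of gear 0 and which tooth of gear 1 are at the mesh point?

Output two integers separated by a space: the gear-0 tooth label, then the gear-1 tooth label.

Gear 0 (driver, T0=12): tooth at mesh = N mod T0
  230 = 19 * 12 + 2, so 230 mod 12 = 2
  gear 0 tooth = 2
Gear 1 (driven, T1=29): tooth at mesh = (-N) mod T1
  230 = 7 * 29 + 27, so 230 mod 29 = 27
  (-230) mod 29 = (-27) mod 29 = 29 - 27 = 2
Mesh after 230 steps: gear-0 tooth 2 meets gear-1 tooth 2

Answer: 2 2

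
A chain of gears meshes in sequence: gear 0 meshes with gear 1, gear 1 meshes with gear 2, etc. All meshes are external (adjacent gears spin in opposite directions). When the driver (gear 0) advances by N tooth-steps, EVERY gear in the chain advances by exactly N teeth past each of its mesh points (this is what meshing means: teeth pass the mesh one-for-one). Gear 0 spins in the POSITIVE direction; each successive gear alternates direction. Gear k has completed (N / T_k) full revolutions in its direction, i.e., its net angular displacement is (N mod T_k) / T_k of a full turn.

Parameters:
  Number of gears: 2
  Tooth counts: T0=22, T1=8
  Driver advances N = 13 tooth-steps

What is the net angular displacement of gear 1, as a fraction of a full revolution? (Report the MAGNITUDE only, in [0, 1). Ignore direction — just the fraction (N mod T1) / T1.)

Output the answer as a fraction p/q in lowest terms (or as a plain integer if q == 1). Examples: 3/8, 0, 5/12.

Chain of 2 gears, tooth counts: [22, 8]
  gear 0: T0=22, direction=positive, advance = 13 mod 22 = 13 teeth = 13/22 turn
  gear 1: T1=8, direction=negative, advance = 13 mod 8 = 5 teeth = 5/8 turn
Gear 1: 13 mod 8 = 5
Fraction = 5 / 8 = 5/8 (gcd(5,8)=1) = 5/8

Answer: 5/8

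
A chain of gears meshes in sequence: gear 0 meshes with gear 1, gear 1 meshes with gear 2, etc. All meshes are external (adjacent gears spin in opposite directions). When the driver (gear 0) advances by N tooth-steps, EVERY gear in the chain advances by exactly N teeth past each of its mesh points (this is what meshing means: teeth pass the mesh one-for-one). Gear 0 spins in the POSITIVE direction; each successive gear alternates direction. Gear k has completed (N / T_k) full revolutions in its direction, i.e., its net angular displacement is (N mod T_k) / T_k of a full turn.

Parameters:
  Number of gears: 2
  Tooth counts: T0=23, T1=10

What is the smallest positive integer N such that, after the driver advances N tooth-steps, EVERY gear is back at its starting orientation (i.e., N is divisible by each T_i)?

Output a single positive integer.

Gear k returns to start when N is a multiple of T_k.
All gears at start simultaneously when N is a common multiple of [23, 10]; the smallest such N is lcm(23, 10).
Start: lcm = T0 = 23
Fold in T1=10: gcd(23, 10) = 1; lcm(23, 10) = 23 * 10 / 1 = 230 / 1 = 230
Full cycle length = 230

Answer: 230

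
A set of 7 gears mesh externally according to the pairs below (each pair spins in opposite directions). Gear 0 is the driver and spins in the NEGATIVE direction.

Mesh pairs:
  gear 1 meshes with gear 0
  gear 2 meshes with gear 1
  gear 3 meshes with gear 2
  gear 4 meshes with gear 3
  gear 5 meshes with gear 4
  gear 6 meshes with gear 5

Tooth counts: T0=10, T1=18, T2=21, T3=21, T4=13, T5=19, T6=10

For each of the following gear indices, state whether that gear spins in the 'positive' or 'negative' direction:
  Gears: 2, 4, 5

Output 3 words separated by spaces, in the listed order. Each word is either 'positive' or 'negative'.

Answer: negative negative positive

Derivation:
Gear 0 (driver): negative (depth 0)
  gear 1: meshes with gear 0 -> depth 1 -> positive (opposite of gear 0)
  gear 2: meshes with gear 1 -> depth 2 -> negative (opposite of gear 1)
  gear 3: meshes with gear 2 -> depth 3 -> positive (opposite of gear 2)
  gear 4: meshes with gear 3 -> depth 4 -> negative (opposite of gear 3)
  gear 5: meshes with gear 4 -> depth 5 -> positive (opposite of gear 4)
  gear 6: meshes with gear 5 -> depth 6 -> negative (opposite of gear 5)
Queried indices 2, 4, 5 -> negative, negative, positive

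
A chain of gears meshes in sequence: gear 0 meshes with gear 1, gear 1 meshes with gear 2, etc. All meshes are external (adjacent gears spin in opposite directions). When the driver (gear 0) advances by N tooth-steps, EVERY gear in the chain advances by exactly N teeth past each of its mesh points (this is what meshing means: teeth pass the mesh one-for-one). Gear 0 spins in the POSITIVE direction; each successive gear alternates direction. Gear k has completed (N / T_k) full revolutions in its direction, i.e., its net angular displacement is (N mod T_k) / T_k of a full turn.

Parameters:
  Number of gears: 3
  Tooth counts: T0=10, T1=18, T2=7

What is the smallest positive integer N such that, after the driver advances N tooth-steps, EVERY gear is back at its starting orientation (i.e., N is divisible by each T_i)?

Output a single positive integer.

Gear k returns to start when N is a multiple of T_k.
All gears at start simultaneously when N is a common multiple of [10, 18, 7]; the smallest such N is lcm(10, 18, 7).
Start: lcm = T0 = 10
Fold in T1=18: gcd(10, 18) = 2; lcm(10, 18) = 10 * 18 / 2 = 180 / 2 = 90
Fold in T2=7: gcd(90, 7) = 1; lcm(90, 7) = 90 * 7 / 1 = 630 / 1 = 630
Full cycle length = 630

Answer: 630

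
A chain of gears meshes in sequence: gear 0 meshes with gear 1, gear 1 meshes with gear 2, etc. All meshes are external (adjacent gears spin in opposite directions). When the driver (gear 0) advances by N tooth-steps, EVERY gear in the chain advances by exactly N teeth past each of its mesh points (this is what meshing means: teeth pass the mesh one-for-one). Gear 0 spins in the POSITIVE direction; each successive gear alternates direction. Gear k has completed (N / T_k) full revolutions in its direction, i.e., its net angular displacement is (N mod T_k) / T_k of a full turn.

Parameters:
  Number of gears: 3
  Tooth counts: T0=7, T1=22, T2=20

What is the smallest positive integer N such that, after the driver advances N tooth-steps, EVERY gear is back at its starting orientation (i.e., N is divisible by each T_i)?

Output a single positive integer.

Answer: 1540

Derivation:
Gear k returns to start when N is a multiple of T_k.
All gears at start simultaneously when N is a common multiple of [7, 22, 20]; the smallest such N is lcm(7, 22, 20).
Start: lcm = T0 = 7
Fold in T1=22: gcd(7, 22) = 1; lcm(7, 22) = 7 * 22 / 1 = 154 / 1 = 154
Fold in T2=20: gcd(154, 20) = 2; lcm(154, 20) = 154 * 20 / 2 = 3080 / 2 = 1540
Full cycle length = 1540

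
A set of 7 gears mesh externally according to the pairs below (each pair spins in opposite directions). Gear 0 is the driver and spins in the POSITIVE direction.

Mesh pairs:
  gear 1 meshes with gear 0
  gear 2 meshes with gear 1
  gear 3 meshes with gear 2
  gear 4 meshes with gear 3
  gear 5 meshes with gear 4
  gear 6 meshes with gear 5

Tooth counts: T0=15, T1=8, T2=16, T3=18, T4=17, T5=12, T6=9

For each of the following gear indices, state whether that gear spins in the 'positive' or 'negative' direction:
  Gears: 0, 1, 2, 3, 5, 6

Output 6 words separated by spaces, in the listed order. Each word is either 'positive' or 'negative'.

Answer: positive negative positive negative negative positive

Derivation:
Gear 0 (driver): positive (depth 0)
  gear 1: meshes with gear 0 -> depth 1 -> negative (opposite of gear 0)
  gear 2: meshes with gear 1 -> depth 2 -> positive (opposite of gear 1)
  gear 3: meshes with gear 2 -> depth 3 -> negative (opposite of gear 2)
  gear 4: meshes with gear 3 -> depth 4 -> positive (opposite of gear 3)
  gear 5: meshes with gear 4 -> depth 5 -> negative (opposite of gear 4)
  gear 6: meshes with gear 5 -> depth 6 -> positive (opposite of gear 5)
Queried indices 0, 1, 2, 3, 5, 6 -> positive, negative, positive, negative, negative, positive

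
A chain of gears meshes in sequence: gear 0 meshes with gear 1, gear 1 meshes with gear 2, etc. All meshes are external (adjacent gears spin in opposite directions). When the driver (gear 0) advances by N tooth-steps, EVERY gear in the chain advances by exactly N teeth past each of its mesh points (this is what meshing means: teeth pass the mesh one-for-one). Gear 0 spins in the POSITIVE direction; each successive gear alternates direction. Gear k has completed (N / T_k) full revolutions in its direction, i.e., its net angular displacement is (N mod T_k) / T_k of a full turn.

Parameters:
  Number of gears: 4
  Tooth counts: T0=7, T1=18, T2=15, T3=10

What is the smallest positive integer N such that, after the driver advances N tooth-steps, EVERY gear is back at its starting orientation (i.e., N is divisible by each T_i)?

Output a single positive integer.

Gear k returns to start when N is a multiple of T_k.
All gears at start simultaneously when N is a common multiple of [7, 18, 15, 10]; the smallest such N is lcm(7, 18, 15, 10).
Start: lcm = T0 = 7
Fold in T1=18: gcd(7, 18) = 1; lcm(7, 18) = 7 * 18 / 1 = 126 / 1 = 126
Fold in T2=15: gcd(126, 15) = 3; lcm(126, 15) = 126 * 15 / 3 = 1890 / 3 = 630
Fold in T3=10: gcd(630, 10) = 10; lcm(630, 10) = 630 * 10 / 10 = 6300 / 10 = 630
Full cycle length = 630

Answer: 630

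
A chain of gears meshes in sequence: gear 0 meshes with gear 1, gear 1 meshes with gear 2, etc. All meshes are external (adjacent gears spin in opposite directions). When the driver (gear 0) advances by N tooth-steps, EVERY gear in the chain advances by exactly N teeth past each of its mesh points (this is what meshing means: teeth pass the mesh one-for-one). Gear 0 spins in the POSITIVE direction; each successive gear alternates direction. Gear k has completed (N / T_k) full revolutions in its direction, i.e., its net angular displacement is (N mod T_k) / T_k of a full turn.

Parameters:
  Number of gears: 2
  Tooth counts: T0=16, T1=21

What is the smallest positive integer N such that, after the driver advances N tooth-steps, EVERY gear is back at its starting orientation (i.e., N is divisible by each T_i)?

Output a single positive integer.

Gear k returns to start when N is a multiple of T_k.
All gears at start simultaneously when N is a common multiple of [16, 21]; the smallest such N is lcm(16, 21).
Start: lcm = T0 = 16
Fold in T1=21: gcd(16, 21) = 1; lcm(16, 21) = 16 * 21 / 1 = 336 / 1 = 336
Full cycle length = 336

Answer: 336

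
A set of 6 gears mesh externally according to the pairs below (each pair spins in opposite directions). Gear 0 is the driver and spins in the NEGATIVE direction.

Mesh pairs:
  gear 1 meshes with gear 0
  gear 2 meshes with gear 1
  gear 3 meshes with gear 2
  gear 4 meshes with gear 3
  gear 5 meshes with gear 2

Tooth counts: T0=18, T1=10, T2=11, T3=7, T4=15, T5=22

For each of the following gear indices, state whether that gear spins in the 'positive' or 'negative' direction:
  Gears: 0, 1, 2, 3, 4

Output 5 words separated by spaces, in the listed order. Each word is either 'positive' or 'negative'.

Gear 0 (driver): negative (depth 0)
  gear 1: meshes with gear 0 -> depth 1 -> positive (opposite of gear 0)
  gear 2: meshes with gear 1 -> depth 2 -> negative (opposite of gear 1)
  gear 3: meshes with gear 2 -> depth 3 -> positive (opposite of gear 2)
  gear 4: meshes with gear 3 -> depth 4 -> negative (opposite of gear 3)
  gear 5: meshes with gear 2 -> depth 3 -> positive (opposite of gear 2)
Queried indices 0, 1, 2, 3, 4 -> negative, positive, negative, positive, negative

Answer: negative positive negative positive negative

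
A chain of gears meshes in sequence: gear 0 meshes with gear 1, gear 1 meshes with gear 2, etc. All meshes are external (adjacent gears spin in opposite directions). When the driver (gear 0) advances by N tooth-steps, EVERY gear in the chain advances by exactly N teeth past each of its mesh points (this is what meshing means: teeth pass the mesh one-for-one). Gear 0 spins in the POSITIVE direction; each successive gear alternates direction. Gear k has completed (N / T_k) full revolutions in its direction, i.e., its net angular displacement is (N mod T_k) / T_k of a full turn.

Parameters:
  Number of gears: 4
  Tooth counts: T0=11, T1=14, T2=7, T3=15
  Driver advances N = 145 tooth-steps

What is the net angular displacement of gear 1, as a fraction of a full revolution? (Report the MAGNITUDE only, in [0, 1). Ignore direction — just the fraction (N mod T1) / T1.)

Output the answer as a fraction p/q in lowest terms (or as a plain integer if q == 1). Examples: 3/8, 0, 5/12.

Answer: 5/14

Derivation:
Chain of 4 gears, tooth counts: [11, 14, 7, 15]
  gear 0: T0=11, direction=positive, advance = 145 mod 11 = 2 teeth = 2/11 turn
  gear 1: T1=14, direction=negative, advance = 145 mod 14 = 5 teeth = 5/14 turn
  gear 2: T2=7, direction=positive, advance = 145 mod 7 = 5 teeth = 5/7 turn
  gear 3: T3=15, direction=negative, advance = 145 mod 15 = 10 teeth = 10/15 turn
Gear 1: 145 mod 14 = 5
Fraction = 5 / 14 = 5/14 (gcd(5,14)=1) = 5/14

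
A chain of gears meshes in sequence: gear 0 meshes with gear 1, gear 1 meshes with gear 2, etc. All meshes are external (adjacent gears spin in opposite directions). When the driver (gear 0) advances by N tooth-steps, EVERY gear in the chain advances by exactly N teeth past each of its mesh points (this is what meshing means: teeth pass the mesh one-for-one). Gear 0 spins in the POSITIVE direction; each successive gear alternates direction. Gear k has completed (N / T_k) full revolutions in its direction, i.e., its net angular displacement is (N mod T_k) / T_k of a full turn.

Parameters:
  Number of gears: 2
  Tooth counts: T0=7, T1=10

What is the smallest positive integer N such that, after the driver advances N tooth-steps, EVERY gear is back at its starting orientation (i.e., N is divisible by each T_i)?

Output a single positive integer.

Answer: 70

Derivation:
Gear k returns to start when N is a multiple of T_k.
All gears at start simultaneously when N is a common multiple of [7, 10]; the smallest such N is lcm(7, 10).
Start: lcm = T0 = 7
Fold in T1=10: gcd(7, 10) = 1; lcm(7, 10) = 7 * 10 / 1 = 70 / 1 = 70
Full cycle length = 70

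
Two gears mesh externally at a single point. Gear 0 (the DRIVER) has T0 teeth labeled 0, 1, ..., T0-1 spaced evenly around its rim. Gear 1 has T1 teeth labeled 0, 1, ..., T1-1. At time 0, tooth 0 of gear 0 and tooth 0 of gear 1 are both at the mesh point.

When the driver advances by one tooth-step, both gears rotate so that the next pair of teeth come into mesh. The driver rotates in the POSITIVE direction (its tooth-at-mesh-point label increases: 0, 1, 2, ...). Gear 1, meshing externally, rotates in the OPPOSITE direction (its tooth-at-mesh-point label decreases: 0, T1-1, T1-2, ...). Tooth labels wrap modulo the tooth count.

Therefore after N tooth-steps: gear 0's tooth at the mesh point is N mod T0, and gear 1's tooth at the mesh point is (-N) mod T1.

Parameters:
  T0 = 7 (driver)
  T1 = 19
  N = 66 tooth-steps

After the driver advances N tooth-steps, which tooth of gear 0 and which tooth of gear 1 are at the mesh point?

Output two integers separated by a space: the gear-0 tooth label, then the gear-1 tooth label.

Answer: 3 10

Derivation:
Gear 0 (driver, T0=7): tooth at mesh = N mod T0
  66 = 9 * 7 + 3, so 66 mod 7 = 3
  gear 0 tooth = 3
Gear 1 (driven, T1=19): tooth at mesh = (-N) mod T1
  66 = 3 * 19 + 9, so 66 mod 19 = 9
  (-66) mod 19 = (-9) mod 19 = 19 - 9 = 10
Mesh after 66 steps: gear-0 tooth 3 meets gear-1 tooth 10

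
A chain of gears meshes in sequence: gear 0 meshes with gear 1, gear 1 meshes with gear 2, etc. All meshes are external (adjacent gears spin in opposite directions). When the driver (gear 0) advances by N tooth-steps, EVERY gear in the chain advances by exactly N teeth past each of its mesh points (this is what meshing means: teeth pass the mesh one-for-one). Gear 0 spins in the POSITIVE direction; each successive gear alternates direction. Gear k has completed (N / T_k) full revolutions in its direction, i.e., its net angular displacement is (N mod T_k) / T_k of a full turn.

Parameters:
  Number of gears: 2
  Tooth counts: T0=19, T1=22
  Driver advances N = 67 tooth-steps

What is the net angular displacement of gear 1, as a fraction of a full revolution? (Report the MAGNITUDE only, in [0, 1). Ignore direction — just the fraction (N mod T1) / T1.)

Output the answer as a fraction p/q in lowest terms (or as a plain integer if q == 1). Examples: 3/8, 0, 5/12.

Answer: 1/22

Derivation:
Chain of 2 gears, tooth counts: [19, 22]
  gear 0: T0=19, direction=positive, advance = 67 mod 19 = 10 teeth = 10/19 turn
  gear 1: T1=22, direction=negative, advance = 67 mod 22 = 1 teeth = 1/22 turn
Gear 1: 67 mod 22 = 1
Fraction = 1 / 22 = 1/22 (gcd(1,22)=1) = 1/22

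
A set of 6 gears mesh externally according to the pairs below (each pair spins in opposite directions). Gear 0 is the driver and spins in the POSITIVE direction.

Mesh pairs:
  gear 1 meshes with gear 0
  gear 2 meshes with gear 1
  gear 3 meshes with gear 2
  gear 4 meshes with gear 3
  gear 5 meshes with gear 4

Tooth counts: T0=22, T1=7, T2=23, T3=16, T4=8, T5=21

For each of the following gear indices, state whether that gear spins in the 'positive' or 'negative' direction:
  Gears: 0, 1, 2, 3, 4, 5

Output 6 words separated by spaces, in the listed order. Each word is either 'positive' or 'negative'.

Gear 0 (driver): positive (depth 0)
  gear 1: meshes with gear 0 -> depth 1 -> negative (opposite of gear 0)
  gear 2: meshes with gear 1 -> depth 2 -> positive (opposite of gear 1)
  gear 3: meshes with gear 2 -> depth 3 -> negative (opposite of gear 2)
  gear 4: meshes with gear 3 -> depth 4 -> positive (opposite of gear 3)
  gear 5: meshes with gear 4 -> depth 5 -> negative (opposite of gear 4)
Queried indices 0, 1, 2, 3, 4, 5 -> positive, negative, positive, negative, positive, negative

Answer: positive negative positive negative positive negative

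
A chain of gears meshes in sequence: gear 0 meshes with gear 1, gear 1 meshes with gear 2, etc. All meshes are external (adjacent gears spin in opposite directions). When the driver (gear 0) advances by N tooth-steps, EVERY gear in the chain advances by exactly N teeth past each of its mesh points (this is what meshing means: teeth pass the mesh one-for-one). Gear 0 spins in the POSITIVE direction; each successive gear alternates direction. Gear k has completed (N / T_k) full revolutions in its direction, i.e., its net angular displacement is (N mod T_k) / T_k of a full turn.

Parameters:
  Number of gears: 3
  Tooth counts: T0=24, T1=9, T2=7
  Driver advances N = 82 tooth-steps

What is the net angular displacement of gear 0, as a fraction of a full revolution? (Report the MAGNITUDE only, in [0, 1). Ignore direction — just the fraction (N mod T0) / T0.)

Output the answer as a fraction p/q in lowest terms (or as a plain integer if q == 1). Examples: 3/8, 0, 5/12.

Chain of 3 gears, tooth counts: [24, 9, 7]
  gear 0: T0=24, direction=positive, advance = 82 mod 24 = 10 teeth = 10/24 turn
  gear 1: T1=9, direction=negative, advance = 82 mod 9 = 1 teeth = 1/9 turn
  gear 2: T2=7, direction=positive, advance = 82 mod 7 = 5 teeth = 5/7 turn
Gear 0: 82 mod 24 = 10
Fraction = 10 / 24 = 5/12 (gcd(10,24)=2) = 5/12

Answer: 5/12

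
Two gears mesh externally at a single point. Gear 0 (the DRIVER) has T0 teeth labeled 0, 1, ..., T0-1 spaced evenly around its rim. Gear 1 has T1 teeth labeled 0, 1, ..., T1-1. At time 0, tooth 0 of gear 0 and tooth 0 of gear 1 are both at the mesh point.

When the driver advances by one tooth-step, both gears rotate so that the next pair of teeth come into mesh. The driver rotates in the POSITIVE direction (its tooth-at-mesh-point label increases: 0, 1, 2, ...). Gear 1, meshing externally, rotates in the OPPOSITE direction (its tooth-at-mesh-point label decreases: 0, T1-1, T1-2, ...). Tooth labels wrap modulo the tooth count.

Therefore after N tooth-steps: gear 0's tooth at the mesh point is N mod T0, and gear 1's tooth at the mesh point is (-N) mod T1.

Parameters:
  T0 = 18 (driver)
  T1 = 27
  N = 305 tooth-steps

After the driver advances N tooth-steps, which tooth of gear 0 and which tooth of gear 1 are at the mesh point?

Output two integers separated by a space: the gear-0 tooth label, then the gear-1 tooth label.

Answer: 17 19

Derivation:
Gear 0 (driver, T0=18): tooth at mesh = N mod T0
  305 = 16 * 18 + 17, so 305 mod 18 = 17
  gear 0 tooth = 17
Gear 1 (driven, T1=27): tooth at mesh = (-N) mod T1
  305 = 11 * 27 + 8, so 305 mod 27 = 8
  (-305) mod 27 = (-8) mod 27 = 27 - 8 = 19
Mesh after 305 steps: gear-0 tooth 17 meets gear-1 tooth 19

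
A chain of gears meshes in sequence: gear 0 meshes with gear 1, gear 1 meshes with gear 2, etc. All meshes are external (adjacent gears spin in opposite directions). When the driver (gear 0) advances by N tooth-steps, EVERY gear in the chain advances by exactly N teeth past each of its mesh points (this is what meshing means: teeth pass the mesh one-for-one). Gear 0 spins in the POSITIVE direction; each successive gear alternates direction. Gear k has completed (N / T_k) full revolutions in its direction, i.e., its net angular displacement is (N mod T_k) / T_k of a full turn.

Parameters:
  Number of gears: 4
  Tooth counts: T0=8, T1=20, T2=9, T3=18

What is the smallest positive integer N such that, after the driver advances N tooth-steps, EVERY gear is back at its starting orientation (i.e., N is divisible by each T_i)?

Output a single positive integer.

Answer: 360

Derivation:
Gear k returns to start when N is a multiple of T_k.
All gears at start simultaneously when N is a common multiple of [8, 20, 9, 18]; the smallest such N is lcm(8, 20, 9, 18).
Start: lcm = T0 = 8
Fold in T1=20: gcd(8, 20) = 4; lcm(8, 20) = 8 * 20 / 4 = 160 / 4 = 40
Fold in T2=9: gcd(40, 9) = 1; lcm(40, 9) = 40 * 9 / 1 = 360 / 1 = 360
Fold in T3=18: gcd(360, 18) = 18; lcm(360, 18) = 360 * 18 / 18 = 6480 / 18 = 360
Full cycle length = 360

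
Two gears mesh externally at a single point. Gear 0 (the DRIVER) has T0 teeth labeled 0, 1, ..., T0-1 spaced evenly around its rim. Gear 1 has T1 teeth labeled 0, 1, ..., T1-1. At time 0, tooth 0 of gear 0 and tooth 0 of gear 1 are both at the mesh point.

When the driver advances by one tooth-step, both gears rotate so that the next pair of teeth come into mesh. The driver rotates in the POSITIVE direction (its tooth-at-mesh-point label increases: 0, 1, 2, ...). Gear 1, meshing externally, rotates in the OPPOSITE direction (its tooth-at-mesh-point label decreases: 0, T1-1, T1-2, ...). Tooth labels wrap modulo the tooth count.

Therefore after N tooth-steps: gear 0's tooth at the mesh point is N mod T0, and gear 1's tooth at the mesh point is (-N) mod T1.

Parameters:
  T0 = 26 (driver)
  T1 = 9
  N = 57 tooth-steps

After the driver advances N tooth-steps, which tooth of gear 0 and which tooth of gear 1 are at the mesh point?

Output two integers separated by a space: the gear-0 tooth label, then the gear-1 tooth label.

Gear 0 (driver, T0=26): tooth at mesh = N mod T0
  57 = 2 * 26 + 5, so 57 mod 26 = 5
  gear 0 tooth = 5
Gear 1 (driven, T1=9): tooth at mesh = (-N) mod T1
  57 = 6 * 9 + 3, so 57 mod 9 = 3
  (-57) mod 9 = (-3) mod 9 = 9 - 3 = 6
Mesh after 57 steps: gear-0 tooth 5 meets gear-1 tooth 6

Answer: 5 6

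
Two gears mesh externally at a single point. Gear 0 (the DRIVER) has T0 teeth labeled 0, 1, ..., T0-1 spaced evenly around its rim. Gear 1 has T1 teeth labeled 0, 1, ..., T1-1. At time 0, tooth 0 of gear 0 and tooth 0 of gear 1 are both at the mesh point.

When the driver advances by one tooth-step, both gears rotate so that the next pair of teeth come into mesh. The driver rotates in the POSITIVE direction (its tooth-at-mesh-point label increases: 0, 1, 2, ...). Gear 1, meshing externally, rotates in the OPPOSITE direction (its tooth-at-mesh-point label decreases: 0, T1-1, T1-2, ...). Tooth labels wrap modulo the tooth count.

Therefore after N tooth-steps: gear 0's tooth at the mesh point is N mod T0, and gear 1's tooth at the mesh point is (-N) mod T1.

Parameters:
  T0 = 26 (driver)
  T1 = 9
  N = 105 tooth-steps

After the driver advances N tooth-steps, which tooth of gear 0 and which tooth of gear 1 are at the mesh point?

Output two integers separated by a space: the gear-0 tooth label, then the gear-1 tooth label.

Answer: 1 3

Derivation:
Gear 0 (driver, T0=26): tooth at mesh = N mod T0
  105 = 4 * 26 + 1, so 105 mod 26 = 1
  gear 0 tooth = 1
Gear 1 (driven, T1=9): tooth at mesh = (-N) mod T1
  105 = 11 * 9 + 6, so 105 mod 9 = 6
  (-105) mod 9 = (-6) mod 9 = 9 - 6 = 3
Mesh after 105 steps: gear-0 tooth 1 meets gear-1 tooth 3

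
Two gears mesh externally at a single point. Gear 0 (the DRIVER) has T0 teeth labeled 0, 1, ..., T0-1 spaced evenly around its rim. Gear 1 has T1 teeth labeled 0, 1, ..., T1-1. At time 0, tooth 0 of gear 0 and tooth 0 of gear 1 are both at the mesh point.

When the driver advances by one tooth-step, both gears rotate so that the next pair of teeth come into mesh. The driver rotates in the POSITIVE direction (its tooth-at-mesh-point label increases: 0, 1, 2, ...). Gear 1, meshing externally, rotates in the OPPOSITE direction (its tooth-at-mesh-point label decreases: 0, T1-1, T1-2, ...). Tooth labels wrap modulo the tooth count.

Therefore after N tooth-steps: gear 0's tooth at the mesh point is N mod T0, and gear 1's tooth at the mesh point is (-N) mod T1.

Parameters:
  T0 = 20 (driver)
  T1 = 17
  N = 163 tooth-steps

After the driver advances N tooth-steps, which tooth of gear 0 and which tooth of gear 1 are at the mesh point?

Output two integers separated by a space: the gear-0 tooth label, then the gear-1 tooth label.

Gear 0 (driver, T0=20): tooth at mesh = N mod T0
  163 = 8 * 20 + 3, so 163 mod 20 = 3
  gear 0 tooth = 3
Gear 1 (driven, T1=17): tooth at mesh = (-N) mod T1
  163 = 9 * 17 + 10, so 163 mod 17 = 10
  (-163) mod 17 = (-10) mod 17 = 17 - 10 = 7
Mesh after 163 steps: gear-0 tooth 3 meets gear-1 tooth 7

Answer: 3 7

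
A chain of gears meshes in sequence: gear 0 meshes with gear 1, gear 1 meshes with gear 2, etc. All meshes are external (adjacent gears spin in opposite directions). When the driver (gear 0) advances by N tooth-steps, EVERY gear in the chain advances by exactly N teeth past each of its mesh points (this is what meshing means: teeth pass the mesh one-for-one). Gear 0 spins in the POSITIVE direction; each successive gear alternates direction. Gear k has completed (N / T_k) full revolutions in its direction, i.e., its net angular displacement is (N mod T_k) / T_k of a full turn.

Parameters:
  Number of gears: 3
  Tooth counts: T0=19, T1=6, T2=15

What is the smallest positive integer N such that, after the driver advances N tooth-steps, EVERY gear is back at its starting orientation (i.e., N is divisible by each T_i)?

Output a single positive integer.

Answer: 570

Derivation:
Gear k returns to start when N is a multiple of T_k.
All gears at start simultaneously when N is a common multiple of [19, 6, 15]; the smallest such N is lcm(19, 6, 15).
Start: lcm = T0 = 19
Fold in T1=6: gcd(19, 6) = 1; lcm(19, 6) = 19 * 6 / 1 = 114 / 1 = 114
Fold in T2=15: gcd(114, 15) = 3; lcm(114, 15) = 114 * 15 / 3 = 1710 / 3 = 570
Full cycle length = 570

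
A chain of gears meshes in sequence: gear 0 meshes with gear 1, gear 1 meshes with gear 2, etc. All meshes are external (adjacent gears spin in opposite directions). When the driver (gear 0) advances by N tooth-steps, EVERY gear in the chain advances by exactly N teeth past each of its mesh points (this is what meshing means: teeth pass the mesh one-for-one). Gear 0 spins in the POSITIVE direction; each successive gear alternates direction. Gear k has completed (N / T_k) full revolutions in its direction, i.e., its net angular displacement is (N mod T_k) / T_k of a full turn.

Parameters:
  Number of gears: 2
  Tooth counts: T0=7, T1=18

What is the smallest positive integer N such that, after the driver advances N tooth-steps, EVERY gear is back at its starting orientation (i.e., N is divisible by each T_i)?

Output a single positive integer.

Answer: 126

Derivation:
Gear k returns to start when N is a multiple of T_k.
All gears at start simultaneously when N is a common multiple of [7, 18]; the smallest such N is lcm(7, 18).
Start: lcm = T0 = 7
Fold in T1=18: gcd(7, 18) = 1; lcm(7, 18) = 7 * 18 / 1 = 126 / 1 = 126
Full cycle length = 126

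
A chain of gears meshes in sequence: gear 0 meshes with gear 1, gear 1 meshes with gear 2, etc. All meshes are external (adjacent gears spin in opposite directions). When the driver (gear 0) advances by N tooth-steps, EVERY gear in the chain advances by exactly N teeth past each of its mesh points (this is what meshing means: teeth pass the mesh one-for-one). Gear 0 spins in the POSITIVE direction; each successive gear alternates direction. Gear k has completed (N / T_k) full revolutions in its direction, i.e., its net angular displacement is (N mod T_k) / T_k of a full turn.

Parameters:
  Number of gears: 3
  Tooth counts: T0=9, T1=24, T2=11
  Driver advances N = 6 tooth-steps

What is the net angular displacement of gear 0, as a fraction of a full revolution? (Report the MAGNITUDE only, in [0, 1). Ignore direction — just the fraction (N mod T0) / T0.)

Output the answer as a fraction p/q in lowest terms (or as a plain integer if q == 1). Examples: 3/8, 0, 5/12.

Chain of 3 gears, tooth counts: [9, 24, 11]
  gear 0: T0=9, direction=positive, advance = 6 mod 9 = 6 teeth = 6/9 turn
  gear 1: T1=24, direction=negative, advance = 6 mod 24 = 6 teeth = 6/24 turn
  gear 2: T2=11, direction=positive, advance = 6 mod 11 = 6 teeth = 6/11 turn
Gear 0: 6 mod 9 = 6
Fraction = 6 / 9 = 2/3 (gcd(6,9)=3) = 2/3

Answer: 2/3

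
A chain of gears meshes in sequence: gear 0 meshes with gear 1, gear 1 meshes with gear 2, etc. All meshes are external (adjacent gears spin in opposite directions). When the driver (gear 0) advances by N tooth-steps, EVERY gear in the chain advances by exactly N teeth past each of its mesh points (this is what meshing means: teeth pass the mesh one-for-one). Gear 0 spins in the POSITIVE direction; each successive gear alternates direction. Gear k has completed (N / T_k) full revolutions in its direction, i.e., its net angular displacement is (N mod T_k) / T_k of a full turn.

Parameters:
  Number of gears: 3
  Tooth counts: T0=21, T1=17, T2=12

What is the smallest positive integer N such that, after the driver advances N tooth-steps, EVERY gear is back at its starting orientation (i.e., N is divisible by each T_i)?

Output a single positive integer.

Gear k returns to start when N is a multiple of T_k.
All gears at start simultaneously when N is a common multiple of [21, 17, 12]; the smallest such N is lcm(21, 17, 12).
Start: lcm = T0 = 21
Fold in T1=17: gcd(21, 17) = 1; lcm(21, 17) = 21 * 17 / 1 = 357 / 1 = 357
Fold in T2=12: gcd(357, 12) = 3; lcm(357, 12) = 357 * 12 / 3 = 4284 / 3 = 1428
Full cycle length = 1428

Answer: 1428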